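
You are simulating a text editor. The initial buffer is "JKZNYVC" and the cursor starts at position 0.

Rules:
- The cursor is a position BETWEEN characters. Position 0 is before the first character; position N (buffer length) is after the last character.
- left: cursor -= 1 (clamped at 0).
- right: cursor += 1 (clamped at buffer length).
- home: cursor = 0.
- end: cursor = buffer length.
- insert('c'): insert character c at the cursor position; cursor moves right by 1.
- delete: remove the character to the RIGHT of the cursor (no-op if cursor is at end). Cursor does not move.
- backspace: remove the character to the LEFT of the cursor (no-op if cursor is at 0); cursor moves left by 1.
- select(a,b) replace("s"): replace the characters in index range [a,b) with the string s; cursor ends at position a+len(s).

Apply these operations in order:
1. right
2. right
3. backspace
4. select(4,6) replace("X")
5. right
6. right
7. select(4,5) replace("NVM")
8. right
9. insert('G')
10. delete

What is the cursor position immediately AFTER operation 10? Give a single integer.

Answer: 8

Derivation:
After op 1 (right): buf='JKZNYVC' cursor=1
After op 2 (right): buf='JKZNYVC' cursor=2
After op 3 (backspace): buf='JZNYVC' cursor=1
After op 4 (select(4,6) replace("X")): buf='JZNYX' cursor=5
After op 5 (right): buf='JZNYX' cursor=5
After op 6 (right): buf='JZNYX' cursor=5
After op 7 (select(4,5) replace("NVM")): buf='JZNYNVM' cursor=7
After op 8 (right): buf='JZNYNVM' cursor=7
After op 9 (insert('G')): buf='JZNYNVMG' cursor=8
After op 10 (delete): buf='JZNYNVMG' cursor=8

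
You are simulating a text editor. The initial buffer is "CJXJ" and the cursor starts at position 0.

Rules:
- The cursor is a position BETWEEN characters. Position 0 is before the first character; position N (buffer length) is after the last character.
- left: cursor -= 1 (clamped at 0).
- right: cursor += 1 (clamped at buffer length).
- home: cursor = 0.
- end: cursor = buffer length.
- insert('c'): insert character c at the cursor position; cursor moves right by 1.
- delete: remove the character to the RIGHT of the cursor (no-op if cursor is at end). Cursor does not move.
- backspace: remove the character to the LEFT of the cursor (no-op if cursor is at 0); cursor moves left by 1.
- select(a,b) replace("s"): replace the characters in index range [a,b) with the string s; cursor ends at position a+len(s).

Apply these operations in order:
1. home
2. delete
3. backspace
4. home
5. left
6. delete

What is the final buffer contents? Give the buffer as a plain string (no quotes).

After op 1 (home): buf='CJXJ' cursor=0
After op 2 (delete): buf='JXJ' cursor=0
After op 3 (backspace): buf='JXJ' cursor=0
After op 4 (home): buf='JXJ' cursor=0
After op 5 (left): buf='JXJ' cursor=0
After op 6 (delete): buf='XJ' cursor=0

Answer: XJ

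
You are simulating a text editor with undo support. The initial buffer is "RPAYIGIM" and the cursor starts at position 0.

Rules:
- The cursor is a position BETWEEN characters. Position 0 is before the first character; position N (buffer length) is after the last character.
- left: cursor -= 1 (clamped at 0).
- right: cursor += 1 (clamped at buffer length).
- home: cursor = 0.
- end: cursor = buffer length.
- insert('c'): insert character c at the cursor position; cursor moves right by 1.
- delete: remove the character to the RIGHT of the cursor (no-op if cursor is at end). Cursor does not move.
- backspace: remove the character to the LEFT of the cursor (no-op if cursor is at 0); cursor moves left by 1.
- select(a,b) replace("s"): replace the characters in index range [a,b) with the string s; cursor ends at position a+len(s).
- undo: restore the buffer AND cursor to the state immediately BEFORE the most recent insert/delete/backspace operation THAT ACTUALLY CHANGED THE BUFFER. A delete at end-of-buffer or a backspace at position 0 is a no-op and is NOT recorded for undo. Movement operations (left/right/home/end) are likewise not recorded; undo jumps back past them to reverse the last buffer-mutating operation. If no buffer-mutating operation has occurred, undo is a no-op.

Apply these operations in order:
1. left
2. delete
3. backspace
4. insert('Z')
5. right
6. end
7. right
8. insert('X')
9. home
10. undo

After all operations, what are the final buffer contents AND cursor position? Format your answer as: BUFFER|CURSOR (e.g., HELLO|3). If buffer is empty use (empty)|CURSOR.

Answer: ZPAYIGIM|8

Derivation:
After op 1 (left): buf='RPAYIGIM' cursor=0
After op 2 (delete): buf='PAYIGIM' cursor=0
After op 3 (backspace): buf='PAYIGIM' cursor=0
After op 4 (insert('Z')): buf='ZPAYIGIM' cursor=1
After op 5 (right): buf='ZPAYIGIM' cursor=2
After op 6 (end): buf='ZPAYIGIM' cursor=8
After op 7 (right): buf='ZPAYIGIM' cursor=8
After op 8 (insert('X')): buf='ZPAYIGIMX' cursor=9
After op 9 (home): buf='ZPAYIGIMX' cursor=0
After op 10 (undo): buf='ZPAYIGIM' cursor=8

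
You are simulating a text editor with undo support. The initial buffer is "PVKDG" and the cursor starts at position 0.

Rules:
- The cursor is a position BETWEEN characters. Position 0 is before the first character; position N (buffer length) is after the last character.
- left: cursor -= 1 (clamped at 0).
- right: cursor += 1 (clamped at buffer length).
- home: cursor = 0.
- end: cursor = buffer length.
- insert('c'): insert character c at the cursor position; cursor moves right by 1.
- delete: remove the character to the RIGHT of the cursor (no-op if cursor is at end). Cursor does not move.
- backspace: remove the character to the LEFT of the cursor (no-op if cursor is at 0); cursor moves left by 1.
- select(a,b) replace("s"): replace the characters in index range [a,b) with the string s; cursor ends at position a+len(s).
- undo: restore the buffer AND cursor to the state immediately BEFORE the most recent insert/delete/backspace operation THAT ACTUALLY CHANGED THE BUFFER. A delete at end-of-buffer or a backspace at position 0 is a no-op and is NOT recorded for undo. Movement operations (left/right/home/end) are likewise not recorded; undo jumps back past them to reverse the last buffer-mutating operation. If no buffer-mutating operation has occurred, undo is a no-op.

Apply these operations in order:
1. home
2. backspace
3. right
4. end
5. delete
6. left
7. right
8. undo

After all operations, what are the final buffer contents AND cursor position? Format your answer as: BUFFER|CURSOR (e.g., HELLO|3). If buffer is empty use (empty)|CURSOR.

After op 1 (home): buf='PVKDG' cursor=0
After op 2 (backspace): buf='PVKDG' cursor=0
After op 3 (right): buf='PVKDG' cursor=1
After op 4 (end): buf='PVKDG' cursor=5
After op 5 (delete): buf='PVKDG' cursor=5
After op 6 (left): buf='PVKDG' cursor=4
After op 7 (right): buf='PVKDG' cursor=5
After op 8 (undo): buf='PVKDG' cursor=5

Answer: PVKDG|5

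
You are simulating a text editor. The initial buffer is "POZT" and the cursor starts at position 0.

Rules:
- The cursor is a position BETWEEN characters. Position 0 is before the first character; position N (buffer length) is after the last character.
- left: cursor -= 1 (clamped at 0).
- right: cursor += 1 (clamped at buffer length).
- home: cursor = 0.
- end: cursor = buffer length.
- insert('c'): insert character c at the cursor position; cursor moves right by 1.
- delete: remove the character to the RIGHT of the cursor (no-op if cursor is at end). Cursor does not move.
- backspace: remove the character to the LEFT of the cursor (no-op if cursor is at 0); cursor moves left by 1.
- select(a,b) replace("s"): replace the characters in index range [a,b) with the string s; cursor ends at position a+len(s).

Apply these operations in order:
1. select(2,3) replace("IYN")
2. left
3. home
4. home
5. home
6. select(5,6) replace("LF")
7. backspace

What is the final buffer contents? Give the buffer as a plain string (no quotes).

Answer: POIYNL

Derivation:
After op 1 (select(2,3) replace("IYN")): buf='POIYNT' cursor=5
After op 2 (left): buf='POIYNT' cursor=4
After op 3 (home): buf='POIYNT' cursor=0
After op 4 (home): buf='POIYNT' cursor=0
After op 5 (home): buf='POIYNT' cursor=0
After op 6 (select(5,6) replace("LF")): buf='POIYNLF' cursor=7
After op 7 (backspace): buf='POIYNL' cursor=6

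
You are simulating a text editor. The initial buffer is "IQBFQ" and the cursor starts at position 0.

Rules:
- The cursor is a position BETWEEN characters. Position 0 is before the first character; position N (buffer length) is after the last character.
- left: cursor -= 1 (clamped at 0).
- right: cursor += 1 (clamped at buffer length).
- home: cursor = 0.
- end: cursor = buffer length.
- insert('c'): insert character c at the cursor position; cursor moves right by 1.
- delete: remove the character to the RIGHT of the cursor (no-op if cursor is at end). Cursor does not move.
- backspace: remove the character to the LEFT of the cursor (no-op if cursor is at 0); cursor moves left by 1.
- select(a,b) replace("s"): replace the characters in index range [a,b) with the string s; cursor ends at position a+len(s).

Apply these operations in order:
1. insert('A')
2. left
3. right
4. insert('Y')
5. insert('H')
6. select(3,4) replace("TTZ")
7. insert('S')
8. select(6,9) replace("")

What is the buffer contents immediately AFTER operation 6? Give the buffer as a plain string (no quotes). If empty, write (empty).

After op 1 (insert('A')): buf='AIQBFQ' cursor=1
After op 2 (left): buf='AIQBFQ' cursor=0
After op 3 (right): buf='AIQBFQ' cursor=1
After op 4 (insert('Y')): buf='AYIQBFQ' cursor=2
After op 5 (insert('H')): buf='AYHIQBFQ' cursor=3
After op 6 (select(3,4) replace("TTZ")): buf='AYHTTZQBFQ' cursor=6

Answer: AYHTTZQBFQ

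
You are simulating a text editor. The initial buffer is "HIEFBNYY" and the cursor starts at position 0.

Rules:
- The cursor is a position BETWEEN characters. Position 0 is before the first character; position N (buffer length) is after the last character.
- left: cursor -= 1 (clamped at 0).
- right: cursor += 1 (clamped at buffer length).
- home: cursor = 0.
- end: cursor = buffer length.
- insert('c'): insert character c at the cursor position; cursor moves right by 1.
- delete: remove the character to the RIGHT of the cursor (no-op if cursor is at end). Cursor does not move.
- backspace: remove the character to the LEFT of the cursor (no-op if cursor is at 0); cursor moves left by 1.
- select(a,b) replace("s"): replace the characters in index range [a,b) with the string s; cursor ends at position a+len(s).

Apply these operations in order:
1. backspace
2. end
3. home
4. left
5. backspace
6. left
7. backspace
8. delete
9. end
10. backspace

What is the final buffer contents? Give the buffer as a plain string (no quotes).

After op 1 (backspace): buf='HIEFBNYY' cursor=0
After op 2 (end): buf='HIEFBNYY' cursor=8
After op 3 (home): buf='HIEFBNYY' cursor=0
After op 4 (left): buf='HIEFBNYY' cursor=0
After op 5 (backspace): buf='HIEFBNYY' cursor=0
After op 6 (left): buf='HIEFBNYY' cursor=0
After op 7 (backspace): buf='HIEFBNYY' cursor=0
After op 8 (delete): buf='IEFBNYY' cursor=0
After op 9 (end): buf='IEFBNYY' cursor=7
After op 10 (backspace): buf='IEFBNY' cursor=6

Answer: IEFBNY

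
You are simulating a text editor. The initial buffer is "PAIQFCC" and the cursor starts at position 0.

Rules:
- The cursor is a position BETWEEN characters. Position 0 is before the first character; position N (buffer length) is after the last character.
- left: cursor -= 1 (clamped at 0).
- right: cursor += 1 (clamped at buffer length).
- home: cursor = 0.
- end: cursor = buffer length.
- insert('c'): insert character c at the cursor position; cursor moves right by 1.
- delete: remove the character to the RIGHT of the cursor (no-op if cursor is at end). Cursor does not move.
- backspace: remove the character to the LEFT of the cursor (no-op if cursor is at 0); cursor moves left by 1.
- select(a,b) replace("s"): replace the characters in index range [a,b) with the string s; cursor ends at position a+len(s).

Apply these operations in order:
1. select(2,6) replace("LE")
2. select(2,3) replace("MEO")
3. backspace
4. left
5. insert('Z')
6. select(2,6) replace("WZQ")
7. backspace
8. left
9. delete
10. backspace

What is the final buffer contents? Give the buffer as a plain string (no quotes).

After op 1 (select(2,6) replace("LE")): buf='PALEC' cursor=4
After op 2 (select(2,3) replace("MEO")): buf='PAMEOEC' cursor=5
After op 3 (backspace): buf='PAMEEC' cursor=4
After op 4 (left): buf='PAMEEC' cursor=3
After op 5 (insert('Z')): buf='PAMZEEC' cursor=4
After op 6 (select(2,6) replace("WZQ")): buf='PAWZQC' cursor=5
After op 7 (backspace): buf='PAWZC' cursor=4
After op 8 (left): buf='PAWZC' cursor=3
After op 9 (delete): buf='PAWC' cursor=3
After op 10 (backspace): buf='PAC' cursor=2

Answer: PAC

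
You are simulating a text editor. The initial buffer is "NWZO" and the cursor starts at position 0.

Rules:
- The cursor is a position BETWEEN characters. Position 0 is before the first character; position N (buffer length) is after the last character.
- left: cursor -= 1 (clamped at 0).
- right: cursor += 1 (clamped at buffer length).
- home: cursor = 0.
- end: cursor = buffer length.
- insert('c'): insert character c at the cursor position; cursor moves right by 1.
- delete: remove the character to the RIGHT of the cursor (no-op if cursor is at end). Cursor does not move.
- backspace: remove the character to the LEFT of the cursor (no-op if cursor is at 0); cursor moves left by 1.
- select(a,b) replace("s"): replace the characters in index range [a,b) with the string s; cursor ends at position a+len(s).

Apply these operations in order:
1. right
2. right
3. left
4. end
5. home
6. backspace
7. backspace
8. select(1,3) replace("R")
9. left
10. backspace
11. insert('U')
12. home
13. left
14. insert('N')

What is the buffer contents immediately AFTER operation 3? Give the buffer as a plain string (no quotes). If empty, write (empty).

After op 1 (right): buf='NWZO' cursor=1
After op 2 (right): buf='NWZO' cursor=2
After op 3 (left): buf='NWZO' cursor=1

Answer: NWZO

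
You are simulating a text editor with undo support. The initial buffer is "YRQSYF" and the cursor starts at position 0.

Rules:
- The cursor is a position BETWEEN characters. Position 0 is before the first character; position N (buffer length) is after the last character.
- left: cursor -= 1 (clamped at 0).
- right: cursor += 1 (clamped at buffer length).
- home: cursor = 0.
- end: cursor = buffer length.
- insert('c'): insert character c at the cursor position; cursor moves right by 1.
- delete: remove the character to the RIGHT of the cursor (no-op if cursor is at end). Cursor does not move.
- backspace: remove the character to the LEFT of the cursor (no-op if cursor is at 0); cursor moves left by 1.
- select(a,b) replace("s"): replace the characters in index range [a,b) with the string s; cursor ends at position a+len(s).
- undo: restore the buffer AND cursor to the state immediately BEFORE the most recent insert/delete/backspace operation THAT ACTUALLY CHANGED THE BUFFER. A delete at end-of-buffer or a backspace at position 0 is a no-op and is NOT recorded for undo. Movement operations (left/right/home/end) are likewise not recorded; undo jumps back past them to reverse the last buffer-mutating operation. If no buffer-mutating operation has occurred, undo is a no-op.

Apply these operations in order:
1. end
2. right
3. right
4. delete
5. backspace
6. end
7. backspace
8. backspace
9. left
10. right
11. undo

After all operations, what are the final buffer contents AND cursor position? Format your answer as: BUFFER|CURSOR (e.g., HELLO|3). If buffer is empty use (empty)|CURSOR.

After op 1 (end): buf='YRQSYF' cursor=6
After op 2 (right): buf='YRQSYF' cursor=6
After op 3 (right): buf='YRQSYF' cursor=6
After op 4 (delete): buf='YRQSYF' cursor=6
After op 5 (backspace): buf='YRQSY' cursor=5
After op 6 (end): buf='YRQSY' cursor=5
After op 7 (backspace): buf='YRQS' cursor=4
After op 8 (backspace): buf='YRQ' cursor=3
After op 9 (left): buf='YRQ' cursor=2
After op 10 (right): buf='YRQ' cursor=3
After op 11 (undo): buf='YRQS' cursor=4

Answer: YRQS|4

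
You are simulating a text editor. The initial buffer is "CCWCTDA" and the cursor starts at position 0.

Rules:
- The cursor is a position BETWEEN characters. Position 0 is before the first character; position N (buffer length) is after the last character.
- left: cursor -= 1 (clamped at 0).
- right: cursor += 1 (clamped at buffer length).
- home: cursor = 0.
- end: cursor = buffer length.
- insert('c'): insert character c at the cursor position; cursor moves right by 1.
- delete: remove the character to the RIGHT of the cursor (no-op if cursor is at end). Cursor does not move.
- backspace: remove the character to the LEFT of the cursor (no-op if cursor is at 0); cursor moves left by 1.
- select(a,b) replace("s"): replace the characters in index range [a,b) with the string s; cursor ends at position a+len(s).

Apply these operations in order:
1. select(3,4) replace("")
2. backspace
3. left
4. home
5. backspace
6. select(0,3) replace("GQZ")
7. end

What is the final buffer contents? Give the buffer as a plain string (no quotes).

After op 1 (select(3,4) replace("")): buf='CCWTDA' cursor=3
After op 2 (backspace): buf='CCTDA' cursor=2
After op 3 (left): buf='CCTDA' cursor=1
After op 4 (home): buf='CCTDA' cursor=0
After op 5 (backspace): buf='CCTDA' cursor=0
After op 6 (select(0,3) replace("GQZ")): buf='GQZDA' cursor=3
After op 7 (end): buf='GQZDA' cursor=5

Answer: GQZDA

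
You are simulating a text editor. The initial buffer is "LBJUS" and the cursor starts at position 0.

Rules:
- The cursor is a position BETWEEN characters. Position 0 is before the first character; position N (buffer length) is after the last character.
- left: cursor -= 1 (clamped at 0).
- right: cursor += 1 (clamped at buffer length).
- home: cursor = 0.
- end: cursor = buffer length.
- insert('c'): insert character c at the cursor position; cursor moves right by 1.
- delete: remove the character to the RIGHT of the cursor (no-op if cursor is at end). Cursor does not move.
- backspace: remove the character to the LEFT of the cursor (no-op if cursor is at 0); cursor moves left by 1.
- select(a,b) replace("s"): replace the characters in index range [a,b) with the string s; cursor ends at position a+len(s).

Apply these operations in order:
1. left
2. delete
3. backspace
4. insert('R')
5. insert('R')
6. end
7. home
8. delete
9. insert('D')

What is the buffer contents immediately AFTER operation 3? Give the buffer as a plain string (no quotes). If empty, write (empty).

Answer: BJUS

Derivation:
After op 1 (left): buf='LBJUS' cursor=0
After op 2 (delete): buf='BJUS' cursor=0
After op 3 (backspace): buf='BJUS' cursor=0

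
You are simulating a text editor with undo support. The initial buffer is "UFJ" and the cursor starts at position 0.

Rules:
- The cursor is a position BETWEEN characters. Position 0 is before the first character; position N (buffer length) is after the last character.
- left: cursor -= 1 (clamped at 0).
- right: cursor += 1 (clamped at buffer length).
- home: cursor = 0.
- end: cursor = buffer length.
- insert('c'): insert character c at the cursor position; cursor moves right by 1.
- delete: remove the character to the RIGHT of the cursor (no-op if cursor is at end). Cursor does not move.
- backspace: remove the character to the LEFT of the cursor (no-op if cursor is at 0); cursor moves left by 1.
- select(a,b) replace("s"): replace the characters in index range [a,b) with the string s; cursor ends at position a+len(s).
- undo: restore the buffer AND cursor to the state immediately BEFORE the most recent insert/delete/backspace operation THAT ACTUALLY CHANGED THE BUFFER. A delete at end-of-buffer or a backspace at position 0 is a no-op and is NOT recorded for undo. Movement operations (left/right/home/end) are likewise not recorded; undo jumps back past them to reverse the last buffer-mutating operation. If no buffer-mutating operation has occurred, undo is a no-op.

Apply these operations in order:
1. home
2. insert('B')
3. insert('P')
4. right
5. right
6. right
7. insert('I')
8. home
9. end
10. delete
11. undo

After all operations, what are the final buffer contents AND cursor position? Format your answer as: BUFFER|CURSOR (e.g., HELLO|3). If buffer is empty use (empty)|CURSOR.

After op 1 (home): buf='UFJ' cursor=0
After op 2 (insert('B')): buf='BUFJ' cursor=1
After op 3 (insert('P')): buf='BPUFJ' cursor=2
After op 4 (right): buf='BPUFJ' cursor=3
After op 5 (right): buf='BPUFJ' cursor=4
After op 6 (right): buf='BPUFJ' cursor=5
After op 7 (insert('I')): buf='BPUFJI' cursor=6
After op 8 (home): buf='BPUFJI' cursor=0
After op 9 (end): buf='BPUFJI' cursor=6
After op 10 (delete): buf='BPUFJI' cursor=6
After op 11 (undo): buf='BPUFJ' cursor=5

Answer: BPUFJ|5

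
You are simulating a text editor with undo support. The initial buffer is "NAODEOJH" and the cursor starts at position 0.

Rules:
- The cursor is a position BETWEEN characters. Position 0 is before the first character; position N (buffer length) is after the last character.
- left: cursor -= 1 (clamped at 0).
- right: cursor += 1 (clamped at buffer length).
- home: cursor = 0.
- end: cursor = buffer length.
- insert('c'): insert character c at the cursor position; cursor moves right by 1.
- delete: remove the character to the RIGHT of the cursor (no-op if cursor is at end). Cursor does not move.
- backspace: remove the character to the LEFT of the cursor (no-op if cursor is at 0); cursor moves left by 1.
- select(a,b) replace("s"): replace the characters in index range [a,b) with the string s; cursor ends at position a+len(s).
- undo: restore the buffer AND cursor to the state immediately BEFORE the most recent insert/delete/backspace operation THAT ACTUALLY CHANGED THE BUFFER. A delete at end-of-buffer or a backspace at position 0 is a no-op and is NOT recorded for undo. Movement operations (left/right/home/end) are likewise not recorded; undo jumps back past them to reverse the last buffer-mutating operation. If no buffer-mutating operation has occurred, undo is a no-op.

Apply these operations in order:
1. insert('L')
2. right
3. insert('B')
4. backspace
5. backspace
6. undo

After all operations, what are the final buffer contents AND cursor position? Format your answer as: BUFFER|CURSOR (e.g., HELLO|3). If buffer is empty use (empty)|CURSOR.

Answer: LNAODEOJH|2

Derivation:
After op 1 (insert('L')): buf='LNAODEOJH' cursor=1
After op 2 (right): buf='LNAODEOJH' cursor=2
After op 3 (insert('B')): buf='LNBAODEOJH' cursor=3
After op 4 (backspace): buf='LNAODEOJH' cursor=2
After op 5 (backspace): buf='LAODEOJH' cursor=1
After op 6 (undo): buf='LNAODEOJH' cursor=2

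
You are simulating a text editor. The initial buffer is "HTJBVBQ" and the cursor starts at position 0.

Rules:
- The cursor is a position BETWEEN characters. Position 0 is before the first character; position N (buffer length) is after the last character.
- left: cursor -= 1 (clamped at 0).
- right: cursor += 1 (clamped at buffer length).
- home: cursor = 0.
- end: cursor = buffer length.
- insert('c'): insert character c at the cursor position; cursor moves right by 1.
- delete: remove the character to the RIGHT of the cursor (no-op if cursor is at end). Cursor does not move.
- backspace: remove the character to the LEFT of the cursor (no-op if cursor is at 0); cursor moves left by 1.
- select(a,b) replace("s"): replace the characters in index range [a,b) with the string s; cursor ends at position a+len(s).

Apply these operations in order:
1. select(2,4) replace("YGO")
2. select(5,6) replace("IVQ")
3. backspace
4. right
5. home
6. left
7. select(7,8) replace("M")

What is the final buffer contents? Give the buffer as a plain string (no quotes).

After op 1 (select(2,4) replace("YGO")): buf='HTYGOVBQ' cursor=5
After op 2 (select(5,6) replace("IVQ")): buf='HTYGOIVQBQ' cursor=8
After op 3 (backspace): buf='HTYGOIVBQ' cursor=7
After op 4 (right): buf='HTYGOIVBQ' cursor=8
After op 5 (home): buf='HTYGOIVBQ' cursor=0
After op 6 (left): buf='HTYGOIVBQ' cursor=0
After op 7 (select(7,8) replace("M")): buf='HTYGOIVMQ' cursor=8

Answer: HTYGOIVMQ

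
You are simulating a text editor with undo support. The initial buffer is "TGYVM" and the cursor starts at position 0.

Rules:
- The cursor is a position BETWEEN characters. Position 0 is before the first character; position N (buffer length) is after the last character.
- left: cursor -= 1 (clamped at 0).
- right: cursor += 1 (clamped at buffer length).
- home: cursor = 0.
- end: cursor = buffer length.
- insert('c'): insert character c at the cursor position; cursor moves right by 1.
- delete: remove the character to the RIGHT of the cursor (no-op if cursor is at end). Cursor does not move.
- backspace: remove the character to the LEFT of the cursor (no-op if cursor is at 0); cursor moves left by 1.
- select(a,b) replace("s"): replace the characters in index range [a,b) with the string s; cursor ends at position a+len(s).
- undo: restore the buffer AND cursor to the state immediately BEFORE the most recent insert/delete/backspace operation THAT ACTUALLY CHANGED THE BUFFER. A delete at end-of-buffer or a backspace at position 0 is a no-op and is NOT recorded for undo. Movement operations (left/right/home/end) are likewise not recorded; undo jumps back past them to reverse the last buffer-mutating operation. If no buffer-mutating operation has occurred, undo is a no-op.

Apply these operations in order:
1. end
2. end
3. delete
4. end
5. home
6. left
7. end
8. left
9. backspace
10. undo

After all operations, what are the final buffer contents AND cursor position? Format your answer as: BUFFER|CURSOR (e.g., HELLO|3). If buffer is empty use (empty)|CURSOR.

Answer: TGYVM|4

Derivation:
After op 1 (end): buf='TGYVM' cursor=5
After op 2 (end): buf='TGYVM' cursor=5
After op 3 (delete): buf='TGYVM' cursor=5
After op 4 (end): buf='TGYVM' cursor=5
After op 5 (home): buf='TGYVM' cursor=0
After op 6 (left): buf='TGYVM' cursor=0
After op 7 (end): buf='TGYVM' cursor=5
After op 8 (left): buf='TGYVM' cursor=4
After op 9 (backspace): buf='TGYM' cursor=3
After op 10 (undo): buf='TGYVM' cursor=4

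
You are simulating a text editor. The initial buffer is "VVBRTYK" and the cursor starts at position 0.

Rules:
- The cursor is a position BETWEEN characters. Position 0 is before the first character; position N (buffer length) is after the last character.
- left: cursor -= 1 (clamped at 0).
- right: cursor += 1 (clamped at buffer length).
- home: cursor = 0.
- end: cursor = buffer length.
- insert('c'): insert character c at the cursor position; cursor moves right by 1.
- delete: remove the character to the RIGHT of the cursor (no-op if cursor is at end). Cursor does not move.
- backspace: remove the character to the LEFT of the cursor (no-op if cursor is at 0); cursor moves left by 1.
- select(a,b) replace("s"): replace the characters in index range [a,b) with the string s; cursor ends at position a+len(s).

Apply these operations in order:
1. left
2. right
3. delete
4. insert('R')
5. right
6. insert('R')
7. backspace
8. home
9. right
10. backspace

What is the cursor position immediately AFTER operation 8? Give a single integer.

Answer: 0

Derivation:
After op 1 (left): buf='VVBRTYK' cursor=0
After op 2 (right): buf='VVBRTYK' cursor=1
After op 3 (delete): buf='VBRTYK' cursor=1
After op 4 (insert('R')): buf='VRBRTYK' cursor=2
After op 5 (right): buf='VRBRTYK' cursor=3
After op 6 (insert('R')): buf='VRBRRTYK' cursor=4
After op 7 (backspace): buf='VRBRTYK' cursor=3
After op 8 (home): buf='VRBRTYK' cursor=0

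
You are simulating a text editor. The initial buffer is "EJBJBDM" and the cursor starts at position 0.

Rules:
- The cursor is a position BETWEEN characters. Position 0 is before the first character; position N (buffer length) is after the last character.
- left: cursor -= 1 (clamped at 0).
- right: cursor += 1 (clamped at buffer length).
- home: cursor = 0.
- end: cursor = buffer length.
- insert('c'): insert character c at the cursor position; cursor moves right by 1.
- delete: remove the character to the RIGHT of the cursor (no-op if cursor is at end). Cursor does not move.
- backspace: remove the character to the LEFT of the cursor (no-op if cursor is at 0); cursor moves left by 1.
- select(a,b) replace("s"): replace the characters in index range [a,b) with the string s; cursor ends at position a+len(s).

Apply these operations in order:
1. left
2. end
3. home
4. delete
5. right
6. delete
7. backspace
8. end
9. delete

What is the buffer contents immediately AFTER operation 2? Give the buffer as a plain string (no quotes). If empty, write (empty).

After op 1 (left): buf='EJBJBDM' cursor=0
After op 2 (end): buf='EJBJBDM' cursor=7

Answer: EJBJBDM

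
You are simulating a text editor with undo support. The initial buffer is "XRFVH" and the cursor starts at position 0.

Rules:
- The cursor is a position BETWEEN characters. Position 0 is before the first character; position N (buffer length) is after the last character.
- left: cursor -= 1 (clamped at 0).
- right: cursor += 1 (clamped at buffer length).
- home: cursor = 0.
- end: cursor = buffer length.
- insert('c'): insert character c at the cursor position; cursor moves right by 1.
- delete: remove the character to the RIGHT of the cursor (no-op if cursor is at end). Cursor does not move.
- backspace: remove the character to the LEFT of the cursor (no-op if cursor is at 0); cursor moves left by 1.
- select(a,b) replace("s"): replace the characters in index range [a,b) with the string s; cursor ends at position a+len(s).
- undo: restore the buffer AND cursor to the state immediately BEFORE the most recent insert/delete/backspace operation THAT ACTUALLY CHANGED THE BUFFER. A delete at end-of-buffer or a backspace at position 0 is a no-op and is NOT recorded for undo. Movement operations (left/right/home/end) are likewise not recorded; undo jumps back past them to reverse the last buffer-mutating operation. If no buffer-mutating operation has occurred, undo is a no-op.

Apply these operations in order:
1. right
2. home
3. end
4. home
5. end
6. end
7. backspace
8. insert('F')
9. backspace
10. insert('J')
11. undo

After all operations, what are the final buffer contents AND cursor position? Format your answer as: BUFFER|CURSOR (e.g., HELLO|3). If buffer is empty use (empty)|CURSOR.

Answer: XRFV|4

Derivation:
After op 1 (right): buf='XRFVH' cursor=1
After op 2 (home): buf='XRFVH' cursor=0
After op 3 (end): buf='XRFVH' cursor=5
After op 4 (home): buf='XRFVH' cursor=0
After op 5 (end): buf='XRFVH' cursor=5
After op 6 (end): buf='XRFVH' cursor=5
After op 7 (backspace): buf='XRFV' cursor=4
After op 8 (insert('F')): buf='XRFVF' cursor=5
After op 9 (backspace): buf='XRFV' cursor=4
After op 10 (insert('J')): buf='XRFVJ' cursor=5
After op 11 (undo): buf='XRFV' cursor=4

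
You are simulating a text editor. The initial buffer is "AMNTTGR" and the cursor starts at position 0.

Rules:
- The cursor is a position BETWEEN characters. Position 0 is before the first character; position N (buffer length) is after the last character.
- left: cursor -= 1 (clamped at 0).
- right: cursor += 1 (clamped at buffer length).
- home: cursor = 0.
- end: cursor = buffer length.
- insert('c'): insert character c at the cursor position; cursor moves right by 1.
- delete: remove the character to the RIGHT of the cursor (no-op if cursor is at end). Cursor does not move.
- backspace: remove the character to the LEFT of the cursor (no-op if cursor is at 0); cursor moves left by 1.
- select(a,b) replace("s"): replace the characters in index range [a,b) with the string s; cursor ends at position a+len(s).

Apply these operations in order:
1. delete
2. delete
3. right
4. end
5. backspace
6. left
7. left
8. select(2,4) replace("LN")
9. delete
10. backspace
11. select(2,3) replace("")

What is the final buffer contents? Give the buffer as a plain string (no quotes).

Answer: NT

Derivation:
After op 1 (delete): buf='MNTTGR' cursor=0
After op 2 (delete): buf='NTTGR' cursor=0
After op 3 (right): buf='NTTGR' cursor=1
After op 4 (end): buf='NTTGR' cursor=5
After op 5 (backspace): buf='NTTG' cursor=4
After op 6 (left): buf='NTTG' cursor=3
After op 7 (left): buf='NTTG' cursor=2
After op 8 (select(2,4) replace("LN")): buf='NTLN' cursor=4
After op 9 (delete): buf='NTLN' cursor=4
After op 10 (backspace): buf='NTL' cursor=3
After op 11 (select(2,3) replace("")): buf='NT' cursor=2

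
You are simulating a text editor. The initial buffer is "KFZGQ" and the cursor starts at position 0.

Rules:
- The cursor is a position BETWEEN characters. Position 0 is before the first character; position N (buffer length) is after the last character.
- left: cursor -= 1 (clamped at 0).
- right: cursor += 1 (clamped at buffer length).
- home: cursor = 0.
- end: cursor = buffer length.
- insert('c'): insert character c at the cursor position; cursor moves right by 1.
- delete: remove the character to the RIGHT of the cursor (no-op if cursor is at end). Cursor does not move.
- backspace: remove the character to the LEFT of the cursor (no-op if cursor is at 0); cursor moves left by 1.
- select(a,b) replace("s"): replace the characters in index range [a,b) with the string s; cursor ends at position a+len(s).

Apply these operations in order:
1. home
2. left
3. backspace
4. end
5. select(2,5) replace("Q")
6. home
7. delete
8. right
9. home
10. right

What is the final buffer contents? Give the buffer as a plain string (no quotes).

After op 1 (home): buf='KFZGQ' cursor=0
After op 2 (left): buf='KFZGQ' cursor=0
After op 3 (backspace): buf='KFZGQ' cursor=0
After op 4 (end): buf='KFZGQ' cursor=5
After op 5 (select(2,5) replace("Q")): buf='KFQ' cursor=3
After op 6 (home): buf='KFQ' cursor=0
After op 7 (delete): buf='FQ' cursor=0
After op 8 (right): buf='FQ' cursor=1
After op 9 (home): buf='FQ' cursor=0
After op 10 (right): buf='FQ' cursor=1

Answer: FQ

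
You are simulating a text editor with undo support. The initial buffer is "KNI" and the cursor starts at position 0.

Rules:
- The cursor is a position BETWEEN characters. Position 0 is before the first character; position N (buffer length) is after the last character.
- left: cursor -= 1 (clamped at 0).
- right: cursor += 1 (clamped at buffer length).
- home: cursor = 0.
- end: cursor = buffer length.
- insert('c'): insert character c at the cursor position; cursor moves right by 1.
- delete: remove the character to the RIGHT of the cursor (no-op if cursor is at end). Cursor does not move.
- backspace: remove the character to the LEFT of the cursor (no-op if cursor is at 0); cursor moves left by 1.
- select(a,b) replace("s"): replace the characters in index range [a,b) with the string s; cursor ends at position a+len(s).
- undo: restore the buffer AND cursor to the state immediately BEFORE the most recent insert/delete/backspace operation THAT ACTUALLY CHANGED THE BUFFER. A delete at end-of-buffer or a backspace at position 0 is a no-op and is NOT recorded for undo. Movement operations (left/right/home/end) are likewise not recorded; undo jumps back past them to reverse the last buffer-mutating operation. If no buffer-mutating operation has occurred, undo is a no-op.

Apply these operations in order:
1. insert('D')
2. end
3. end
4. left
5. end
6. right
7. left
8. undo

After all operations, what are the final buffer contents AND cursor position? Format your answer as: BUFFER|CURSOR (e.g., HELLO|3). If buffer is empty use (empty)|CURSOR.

After op 1 (insert('D')): buf='DKNI' cursor=1
After op 2 (end): buf='DKNI' cursor=4
After op 3 (end): buf='DKNI' cursor=4
After op 4 (left): buf='DKNI' cursor=3
After op 5 (end): buf='DKNI' cursor=4
After op 6 (right): buf='DKNI' cursor=4
After op 7 (left): buf='DKNI' cursor=3
After op 8 (undo): buf='KNI' cursor=0

Answer: KNI|0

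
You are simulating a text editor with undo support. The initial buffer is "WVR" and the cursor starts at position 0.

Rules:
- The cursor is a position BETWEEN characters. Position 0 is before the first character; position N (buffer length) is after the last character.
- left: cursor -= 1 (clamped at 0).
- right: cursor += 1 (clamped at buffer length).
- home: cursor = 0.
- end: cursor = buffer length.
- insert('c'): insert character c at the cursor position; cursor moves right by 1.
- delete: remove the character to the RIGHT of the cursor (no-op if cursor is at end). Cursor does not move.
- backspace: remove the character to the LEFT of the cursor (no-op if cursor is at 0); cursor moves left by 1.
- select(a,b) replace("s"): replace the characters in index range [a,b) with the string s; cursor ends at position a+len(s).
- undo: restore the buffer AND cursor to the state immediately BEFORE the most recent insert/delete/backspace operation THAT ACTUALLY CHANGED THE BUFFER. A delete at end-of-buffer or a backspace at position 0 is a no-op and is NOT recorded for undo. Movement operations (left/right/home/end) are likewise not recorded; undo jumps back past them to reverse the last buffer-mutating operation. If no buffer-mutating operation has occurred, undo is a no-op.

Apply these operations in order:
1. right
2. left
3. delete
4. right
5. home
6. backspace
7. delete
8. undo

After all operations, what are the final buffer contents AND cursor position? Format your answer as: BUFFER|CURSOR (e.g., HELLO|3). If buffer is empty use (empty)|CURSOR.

After op 1 (right): buf='WVR' cursor=1
After op 2 (left): buf='WVR' cursor=0
After op 3 (delete): buf='VR' cursor=0
After op 4 (right): buf='VR' cursor=1
After op 5 (home): buf='VR' cursor=0
After op 6 (backspace): buf='VR' cursor=0
After op 7 (delete): buf='R' cursor=0
After op 8 (undo): buf='VR' cursor=0

Answer: VR|0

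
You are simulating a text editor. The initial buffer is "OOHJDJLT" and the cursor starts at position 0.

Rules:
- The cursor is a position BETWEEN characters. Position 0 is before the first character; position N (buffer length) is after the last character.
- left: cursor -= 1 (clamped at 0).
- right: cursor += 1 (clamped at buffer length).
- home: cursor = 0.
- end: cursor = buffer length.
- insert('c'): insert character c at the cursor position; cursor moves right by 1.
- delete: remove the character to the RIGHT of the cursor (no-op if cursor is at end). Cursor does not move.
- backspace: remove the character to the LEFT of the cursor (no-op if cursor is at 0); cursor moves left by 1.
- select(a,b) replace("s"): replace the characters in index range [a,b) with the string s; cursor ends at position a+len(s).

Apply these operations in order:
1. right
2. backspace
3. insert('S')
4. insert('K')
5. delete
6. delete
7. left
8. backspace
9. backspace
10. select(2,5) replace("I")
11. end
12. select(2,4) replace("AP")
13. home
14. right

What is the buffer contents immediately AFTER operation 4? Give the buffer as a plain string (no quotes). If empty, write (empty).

Answer: SKOHJDJLT

Derivation:
After op 1 (right): buf='OOHJDJLT' cursor=1
After op 2 (backspace): buf='OHJDJLT' cursor=0
After op 3 (insert('S')): buf='SOHJDJLT' cursor=1
After op 4 (insert('K')): buf='SKOHJDJLT' cursor=2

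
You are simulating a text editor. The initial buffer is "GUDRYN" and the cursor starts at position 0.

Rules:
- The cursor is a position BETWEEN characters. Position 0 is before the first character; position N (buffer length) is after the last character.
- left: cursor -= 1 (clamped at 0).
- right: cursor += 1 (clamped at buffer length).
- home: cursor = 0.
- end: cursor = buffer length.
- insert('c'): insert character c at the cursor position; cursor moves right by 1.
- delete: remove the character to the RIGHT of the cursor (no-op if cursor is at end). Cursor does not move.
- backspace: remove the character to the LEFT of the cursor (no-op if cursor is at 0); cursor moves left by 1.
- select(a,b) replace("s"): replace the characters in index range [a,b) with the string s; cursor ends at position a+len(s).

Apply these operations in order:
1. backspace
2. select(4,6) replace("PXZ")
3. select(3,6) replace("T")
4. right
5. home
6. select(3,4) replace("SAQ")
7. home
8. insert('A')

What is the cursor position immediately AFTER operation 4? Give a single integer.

Answer: 5

Derivation:
After op 1 (backspace): buf='GUDRYN' cursor=0
After op 2 (select(4,6) replace("PXZ")): buf='GUDRPXZ' cursor=7
After op 3 (select(3,6) replace("T")): buf='GUDTZ' cursor=4
After op 4 (right): buf='GUDTZ' cursor=5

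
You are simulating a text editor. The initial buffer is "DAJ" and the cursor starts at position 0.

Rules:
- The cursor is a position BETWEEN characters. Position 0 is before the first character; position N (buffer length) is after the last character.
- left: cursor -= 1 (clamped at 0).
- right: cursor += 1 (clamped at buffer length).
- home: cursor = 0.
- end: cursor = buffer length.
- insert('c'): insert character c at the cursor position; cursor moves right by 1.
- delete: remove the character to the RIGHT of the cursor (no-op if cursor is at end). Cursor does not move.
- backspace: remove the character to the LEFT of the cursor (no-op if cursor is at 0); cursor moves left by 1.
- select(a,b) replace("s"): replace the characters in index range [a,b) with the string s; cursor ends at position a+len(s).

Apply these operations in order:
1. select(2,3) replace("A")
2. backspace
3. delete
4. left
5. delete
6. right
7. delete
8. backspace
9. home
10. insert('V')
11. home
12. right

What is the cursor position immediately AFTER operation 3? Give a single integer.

After op 1 (select(2,3) replace("A")): buf='DAA' cursor=3
After op 2 (backspace): buf='DA' cursor=2
After op 3 (delete): buf='DA' cursor=2

Answer: 2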